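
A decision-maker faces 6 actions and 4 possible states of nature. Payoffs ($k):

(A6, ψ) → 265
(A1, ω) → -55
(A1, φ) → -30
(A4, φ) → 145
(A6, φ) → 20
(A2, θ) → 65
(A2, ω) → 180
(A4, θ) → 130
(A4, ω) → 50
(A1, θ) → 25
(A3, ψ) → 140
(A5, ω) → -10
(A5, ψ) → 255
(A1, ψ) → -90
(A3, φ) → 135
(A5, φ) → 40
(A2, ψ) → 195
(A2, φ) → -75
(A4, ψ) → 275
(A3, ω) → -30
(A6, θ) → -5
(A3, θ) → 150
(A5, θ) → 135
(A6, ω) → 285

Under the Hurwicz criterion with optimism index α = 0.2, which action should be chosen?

A1: 0.2·25 + 0.8·(-90) = -67
A2: 0.2·195 + 0.8·(-75) = -21
A3: 0.2·150 + 0.8·(-30) = 6
A4: 0.2·275 + 0.8·50 = 95
A5: 0.2·255 + 0.8·(-10) = 43
A6: 0.2·285 + 0.8·(-5) = 53
Highest Hurwicz score = 95 → A4.

A4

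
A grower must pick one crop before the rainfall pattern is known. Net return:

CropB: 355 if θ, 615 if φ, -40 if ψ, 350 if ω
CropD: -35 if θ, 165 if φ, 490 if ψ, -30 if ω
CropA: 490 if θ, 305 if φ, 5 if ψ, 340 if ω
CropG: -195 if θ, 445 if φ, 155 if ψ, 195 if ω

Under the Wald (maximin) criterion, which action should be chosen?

CropA

Row minima: CropB=-40, CropD=-35, CropA=5, CropG=-195
Best worst-case = 5 → CropA.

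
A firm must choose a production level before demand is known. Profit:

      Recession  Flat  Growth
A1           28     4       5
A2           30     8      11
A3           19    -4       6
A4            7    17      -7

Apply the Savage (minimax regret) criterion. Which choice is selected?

A2

Column bests: Recession=30, Flat=17, Growth=11.
A1 regrets: 2, 13, 6 → max 13
A2 regrets: 0, 9, 0 → max 9
A3 regrets: 11, 21, 5 → max 21
A4 regrets: 23, 0, 18 → max 23
Smallest max regret = 9 → A2.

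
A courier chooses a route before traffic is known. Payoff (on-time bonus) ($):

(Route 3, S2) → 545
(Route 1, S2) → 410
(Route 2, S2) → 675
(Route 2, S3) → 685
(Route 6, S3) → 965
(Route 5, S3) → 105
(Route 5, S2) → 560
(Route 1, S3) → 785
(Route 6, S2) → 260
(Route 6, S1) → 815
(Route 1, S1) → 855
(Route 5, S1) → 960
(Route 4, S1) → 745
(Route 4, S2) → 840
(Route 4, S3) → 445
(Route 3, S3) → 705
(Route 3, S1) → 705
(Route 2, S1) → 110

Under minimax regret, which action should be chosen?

Route 3

Column bests: S1=960, S2=840, S3=965.
Route 1 regrets: 105, 430, 180 → max 430
Route 2 regrets: 850, 165, 280 → max 850
Route 3 regrets: 255, 295, 260 → max 295
Route 4 regrets: 215, 0, 520 → max 520
Route 5 regrets: 0, 280, 860 → max 860
Route 6 regrets: 145, 580, 0 → max 580
Smallest max regret = 295 → Route 3.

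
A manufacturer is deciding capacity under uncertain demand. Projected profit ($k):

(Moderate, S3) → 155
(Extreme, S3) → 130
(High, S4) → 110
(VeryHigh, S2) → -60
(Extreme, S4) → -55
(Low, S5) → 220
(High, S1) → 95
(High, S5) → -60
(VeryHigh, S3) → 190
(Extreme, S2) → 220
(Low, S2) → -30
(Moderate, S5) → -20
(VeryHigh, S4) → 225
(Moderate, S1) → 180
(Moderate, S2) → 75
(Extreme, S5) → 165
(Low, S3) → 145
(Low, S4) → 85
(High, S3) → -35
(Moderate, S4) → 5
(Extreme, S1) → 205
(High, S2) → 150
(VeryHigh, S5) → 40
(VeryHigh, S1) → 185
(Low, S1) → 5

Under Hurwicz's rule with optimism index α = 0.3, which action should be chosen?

Low

Low: 0.3·220 + 0.7·(-30) = 45
Moderate: 0.3·180 + 0.7·(-20) = 40
High: 0.3·150 + 0.7·(-60) = 3
VeryHigh: 0.3·225 + 0.7·(-60) = 25.5
Extreme: 0.3·220 + 0.7·(-55) = 27.5
Highest Hurwicz score = 45 → Low.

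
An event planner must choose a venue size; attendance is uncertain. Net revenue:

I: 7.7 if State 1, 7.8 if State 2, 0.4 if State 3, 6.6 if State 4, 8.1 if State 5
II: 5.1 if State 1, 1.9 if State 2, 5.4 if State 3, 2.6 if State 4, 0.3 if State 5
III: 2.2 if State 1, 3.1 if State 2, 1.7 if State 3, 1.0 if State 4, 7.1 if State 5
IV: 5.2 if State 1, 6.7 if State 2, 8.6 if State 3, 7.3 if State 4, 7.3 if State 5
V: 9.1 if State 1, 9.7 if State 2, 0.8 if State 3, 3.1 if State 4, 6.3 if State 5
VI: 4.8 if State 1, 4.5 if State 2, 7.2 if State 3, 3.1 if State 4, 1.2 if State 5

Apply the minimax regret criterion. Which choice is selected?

IV

Column bests: State 1=9.1, State 2=9.7, State 3=8.6, State 4=7.3, State 5=8.1.
I regrets: 1.4, 1.9, 8.2, 0.7, 0.0 → max 8.2
II regrets: 4.0, 7.8, 3.2, 4.7, 7.8 → max 7.8
III regrets: 6.9, 6.6, 6.9, 6.3, 1.0 → max 6.9
IV regrets: 3.9, 3.0, 0.0, 0.0, 0.8 → max 3.9
V regrets: 0.0, 0.0, 7.8, 4.2, 1.8 → max 7.8
VI regrets: 4.3, 5.2, 1.4, 4.2, 6.9 → max 6.9
Smallest max regret = 3.9 → IV.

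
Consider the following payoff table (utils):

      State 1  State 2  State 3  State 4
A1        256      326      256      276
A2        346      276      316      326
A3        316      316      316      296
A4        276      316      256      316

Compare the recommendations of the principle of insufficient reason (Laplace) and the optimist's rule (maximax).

laplace → A2; maximax → A2 (agree)

Row averages: A1=278.5, A2=316, A3=311, A4=291
Highest average = 316 → A2.
Row maxima: A1=326, A2=346, A3=316, A4=316
Best best-case = 346 → A2.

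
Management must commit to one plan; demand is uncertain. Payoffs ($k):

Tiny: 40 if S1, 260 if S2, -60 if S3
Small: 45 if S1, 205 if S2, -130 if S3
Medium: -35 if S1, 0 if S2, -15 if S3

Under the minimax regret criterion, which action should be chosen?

Tiny

Column bests: S1=45, S2=260, S3=-15.
Tiny regrets: 5, 0, 45 → max 45
Small regrets: 0, 55, 115 → max 115
Medium regrets: 80, 260, 0 → max 260
Smallest max regret = 45 → Tiny.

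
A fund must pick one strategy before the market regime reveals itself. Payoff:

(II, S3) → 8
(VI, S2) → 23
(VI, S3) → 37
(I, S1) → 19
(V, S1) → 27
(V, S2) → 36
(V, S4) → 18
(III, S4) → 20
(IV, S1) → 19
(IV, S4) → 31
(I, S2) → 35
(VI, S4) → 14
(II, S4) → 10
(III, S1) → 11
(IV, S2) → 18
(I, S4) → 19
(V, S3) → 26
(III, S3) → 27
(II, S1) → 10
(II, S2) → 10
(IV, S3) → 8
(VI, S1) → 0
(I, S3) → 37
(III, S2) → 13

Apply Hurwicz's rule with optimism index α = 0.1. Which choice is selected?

I

I: 0.1·37 + 0.9·19 = 20.8
II: 0.1·10 + 0.9·8 = 8.2
III: 0.1·27 + 0.9·11 = 12.6
IV: 0.1·31 + 0.9·8 = 10.3
V: 0.1·36 + 0.9·18 = 19.8
VI: 0.1·37 + 0.9·0 = 3.7
Highest Hurwicz score = 20.8 → I.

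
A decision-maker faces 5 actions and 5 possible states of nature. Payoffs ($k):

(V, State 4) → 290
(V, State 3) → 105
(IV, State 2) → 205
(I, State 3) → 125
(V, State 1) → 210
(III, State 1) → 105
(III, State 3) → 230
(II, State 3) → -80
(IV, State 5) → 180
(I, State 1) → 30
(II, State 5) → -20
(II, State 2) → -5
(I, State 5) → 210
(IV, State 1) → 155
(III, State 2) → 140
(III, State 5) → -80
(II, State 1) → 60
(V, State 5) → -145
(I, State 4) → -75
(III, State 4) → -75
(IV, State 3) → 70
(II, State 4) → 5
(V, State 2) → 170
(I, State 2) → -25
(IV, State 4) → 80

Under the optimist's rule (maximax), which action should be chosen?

V

Row maxima: I=210, II=60, III=230, IV=205, V=290
Best best-case = 290 → V.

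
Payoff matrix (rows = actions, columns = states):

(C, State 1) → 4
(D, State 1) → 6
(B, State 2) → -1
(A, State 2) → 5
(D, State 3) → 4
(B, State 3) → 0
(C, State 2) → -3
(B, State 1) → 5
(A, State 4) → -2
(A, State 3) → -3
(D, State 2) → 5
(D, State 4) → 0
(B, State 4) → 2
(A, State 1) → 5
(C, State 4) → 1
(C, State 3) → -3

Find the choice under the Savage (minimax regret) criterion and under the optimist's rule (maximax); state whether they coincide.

Column bests: State 1=6, State 2=5, State 3=4, State 4=2.
A regrets: 1, 0, 7, 4 → max 7
B regrets: 1, 6, 4, 0 → max 6
C regrets: 2, 8, 7, 1 → max 8
D regrets: 0, 0, 0, 2 → max 2
Smallest max regret = 2 → D.
Row maxima: A=5, B=5, C=4, D=6
Best best-case = 6 → D.

minimax regret → D; maximax → D (agree)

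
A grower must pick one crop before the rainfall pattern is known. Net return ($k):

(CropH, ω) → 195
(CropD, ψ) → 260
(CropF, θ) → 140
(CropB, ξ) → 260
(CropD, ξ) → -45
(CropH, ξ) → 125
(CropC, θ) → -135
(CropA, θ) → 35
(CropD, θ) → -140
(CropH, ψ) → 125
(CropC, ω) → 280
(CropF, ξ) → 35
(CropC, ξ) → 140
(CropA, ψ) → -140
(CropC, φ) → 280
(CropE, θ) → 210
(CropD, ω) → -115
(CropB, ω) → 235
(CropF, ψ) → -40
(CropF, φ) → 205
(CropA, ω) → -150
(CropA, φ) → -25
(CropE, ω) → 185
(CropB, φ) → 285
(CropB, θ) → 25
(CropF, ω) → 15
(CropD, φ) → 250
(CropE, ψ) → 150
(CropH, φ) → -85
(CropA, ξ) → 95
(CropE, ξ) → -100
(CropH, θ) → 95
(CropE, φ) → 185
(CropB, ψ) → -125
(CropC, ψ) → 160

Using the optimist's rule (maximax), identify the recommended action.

Row maxima: CropA=95, CropC=280, CropE=210, CropB=285, CropF=205, CropH=195, CropD=260
Best best-case = 285 → CropB.

CropB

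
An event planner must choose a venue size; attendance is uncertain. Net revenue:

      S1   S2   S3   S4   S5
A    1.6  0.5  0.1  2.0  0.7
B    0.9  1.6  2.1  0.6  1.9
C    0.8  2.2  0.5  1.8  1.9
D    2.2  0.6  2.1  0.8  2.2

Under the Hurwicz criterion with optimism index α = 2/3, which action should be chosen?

D

A: 2/3·2.0 + 1/3·0.1 = 41/30
B: 2/3·2.1 + 1/3·0.6 = 1.6
C: 2/3·2.2 + 1/3·0.5 = 49/30
D: 2/3·2.2 + 1/3·0.6 = 5/3
Highest Hurwicz score = 5/3 → D.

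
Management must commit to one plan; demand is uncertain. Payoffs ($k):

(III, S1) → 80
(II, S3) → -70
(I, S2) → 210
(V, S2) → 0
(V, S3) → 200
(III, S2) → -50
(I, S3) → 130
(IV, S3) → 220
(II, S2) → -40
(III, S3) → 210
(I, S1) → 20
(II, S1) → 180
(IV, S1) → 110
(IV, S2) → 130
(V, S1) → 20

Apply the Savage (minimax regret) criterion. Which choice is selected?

Column bests: S1=180, S2=210, S3=220.
I regrets: 160, 0, 90 → max 160
II regrets: 0, 250, 290 → max 290
III regrets: 100, 260, 10 → max 260
IV regrets: 70, 80, 0 → max 80
V regrets: 160, 210, 20 → max 210
Smallest max regret = 80 → IV.

IV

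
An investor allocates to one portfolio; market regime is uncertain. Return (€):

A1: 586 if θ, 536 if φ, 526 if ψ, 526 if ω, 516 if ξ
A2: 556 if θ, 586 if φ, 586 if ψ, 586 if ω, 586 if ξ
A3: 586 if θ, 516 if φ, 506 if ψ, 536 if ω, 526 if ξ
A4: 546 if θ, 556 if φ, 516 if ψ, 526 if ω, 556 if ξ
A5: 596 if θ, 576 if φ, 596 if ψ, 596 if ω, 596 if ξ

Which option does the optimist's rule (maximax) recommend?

A5

Row maxima: A1=586, A2=586, A3=586, A4=556, A5=596
Best best-case = 596 → A5.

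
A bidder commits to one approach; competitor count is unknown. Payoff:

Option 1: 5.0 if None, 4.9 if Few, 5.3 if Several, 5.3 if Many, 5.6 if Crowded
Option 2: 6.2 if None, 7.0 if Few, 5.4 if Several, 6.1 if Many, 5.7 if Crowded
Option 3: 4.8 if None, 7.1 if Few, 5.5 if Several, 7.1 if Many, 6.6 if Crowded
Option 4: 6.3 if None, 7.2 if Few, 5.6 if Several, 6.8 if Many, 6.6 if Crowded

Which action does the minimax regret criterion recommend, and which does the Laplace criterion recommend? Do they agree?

minimax regret → Option 4; laplace → Option 4 (agree)

Column bests: None=6.3, Few=7.2, Several=5.6, Many=7.1, Crowded=6.6.
Option 1 regrets: 1.3, 2.3, 0.3, 1.8, 1.0 → max 2.3
Option 2 regrets: 0.1, 0.2, 0.2, 1.0, 0.9 → max 1.0
Option 3 regrets: 1.5, 0.1, 0.1, 0.0, 0.0 → max 1.5
Option 4 regrets: 0.0, 0.0, 0.0, 0.3, 0.0 → max 0.3
Smallest max regret = 0.3 → Option 4.
Row averages: Option 1=5.22, Option 2=6.08, Option 3=6.22, Option 4=6.5
Highest average = 6.5 → Option 4.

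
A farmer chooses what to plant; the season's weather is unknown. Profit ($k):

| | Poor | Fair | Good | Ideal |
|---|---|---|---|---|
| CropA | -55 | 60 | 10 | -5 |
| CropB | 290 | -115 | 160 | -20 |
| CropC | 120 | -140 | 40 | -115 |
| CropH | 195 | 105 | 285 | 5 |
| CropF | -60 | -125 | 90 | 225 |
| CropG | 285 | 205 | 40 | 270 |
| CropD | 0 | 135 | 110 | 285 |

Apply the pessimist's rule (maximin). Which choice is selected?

CropG

Row minima: CropA=-55, CropB=-115, CropC=-140, CropH=5, CropF=-125, CropG=40, CropD=0
Best worst-case = 40 → CropG.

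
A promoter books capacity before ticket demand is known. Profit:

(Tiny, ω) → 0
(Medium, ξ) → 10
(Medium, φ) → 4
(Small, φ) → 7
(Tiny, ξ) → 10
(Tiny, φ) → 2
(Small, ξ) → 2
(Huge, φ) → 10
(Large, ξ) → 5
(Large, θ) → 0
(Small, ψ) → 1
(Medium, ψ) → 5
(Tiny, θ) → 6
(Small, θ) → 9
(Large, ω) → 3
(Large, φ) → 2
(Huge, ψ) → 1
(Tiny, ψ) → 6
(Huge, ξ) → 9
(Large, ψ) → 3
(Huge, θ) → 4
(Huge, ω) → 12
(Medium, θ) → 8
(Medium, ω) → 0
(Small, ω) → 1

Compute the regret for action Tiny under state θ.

Best payoff under θ is 9.
Regret = 9 − 6 = 3.

3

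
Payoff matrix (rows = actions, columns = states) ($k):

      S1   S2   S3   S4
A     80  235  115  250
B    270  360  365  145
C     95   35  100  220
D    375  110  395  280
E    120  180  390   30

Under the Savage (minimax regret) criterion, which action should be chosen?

Column bests: S1=375, S2=360, S3=395, S4=280.
A regrets: 295, 125, 280, 30 → max 295
B regrets: 105, 0, 30, 135 → max 135
C regrets: 280, 325, 295, 60 → max 325
D regrets: 0, 250, 0, 0 → max 250
E regrets: 255, 180, 5, 250 → max 255
Smallest max regret = 135 → B.

B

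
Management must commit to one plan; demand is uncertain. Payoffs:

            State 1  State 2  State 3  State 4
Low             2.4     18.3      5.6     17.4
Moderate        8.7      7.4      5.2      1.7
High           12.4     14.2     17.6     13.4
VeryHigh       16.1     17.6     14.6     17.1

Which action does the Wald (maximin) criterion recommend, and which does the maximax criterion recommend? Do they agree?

Row minima: Low=2.4, Moderate=1.7, High=12.4, VeryHigh=14.6
Best worst-case = 14.6 → VeryHigh.
Row maxima: Low=18.3, Moderate=8.7, High=17.6, VeryHigh=17.6
Best best-case = 18.3 → Low.

maximin → VeryHigh; maximax → Low (disagree)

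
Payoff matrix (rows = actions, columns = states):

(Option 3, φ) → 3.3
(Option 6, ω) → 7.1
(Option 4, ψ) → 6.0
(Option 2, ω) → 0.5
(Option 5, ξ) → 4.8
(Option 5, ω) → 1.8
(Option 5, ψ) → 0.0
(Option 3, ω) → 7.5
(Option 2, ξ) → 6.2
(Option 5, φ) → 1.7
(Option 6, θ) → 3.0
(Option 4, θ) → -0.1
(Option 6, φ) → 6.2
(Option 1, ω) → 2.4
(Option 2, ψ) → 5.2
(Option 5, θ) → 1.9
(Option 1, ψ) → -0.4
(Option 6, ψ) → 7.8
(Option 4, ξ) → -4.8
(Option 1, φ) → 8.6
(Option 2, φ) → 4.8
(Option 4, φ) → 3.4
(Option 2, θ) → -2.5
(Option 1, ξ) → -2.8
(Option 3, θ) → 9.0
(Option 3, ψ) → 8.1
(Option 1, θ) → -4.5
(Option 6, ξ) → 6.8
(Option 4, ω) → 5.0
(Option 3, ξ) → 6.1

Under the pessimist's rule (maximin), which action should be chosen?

Option 3

Row minima: Option 1=-4.5, Option 2=-2.5, Option 3=3.3, Option 4=-4.8, Option 5=0.0, Option 6=3.0
Best worst-case = 3.3 → Option 3.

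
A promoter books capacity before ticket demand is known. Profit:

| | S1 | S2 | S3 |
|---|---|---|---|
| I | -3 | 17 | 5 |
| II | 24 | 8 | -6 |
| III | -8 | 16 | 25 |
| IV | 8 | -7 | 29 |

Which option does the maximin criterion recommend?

Row minima: I=-3, II=-6, III=-8, IV=-7
Best worst-case = -3 → I.

I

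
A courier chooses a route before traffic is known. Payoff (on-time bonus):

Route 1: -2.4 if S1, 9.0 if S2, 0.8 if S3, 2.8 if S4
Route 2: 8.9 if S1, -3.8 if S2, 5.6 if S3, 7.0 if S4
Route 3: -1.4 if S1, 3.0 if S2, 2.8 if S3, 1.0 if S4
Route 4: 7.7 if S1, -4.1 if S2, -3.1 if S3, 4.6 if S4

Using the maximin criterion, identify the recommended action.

Row minima: Route 1=-2.4, Route 2=-3.8, Route 3=-1.4, Route 4=-4.1
Best worst-case = -1.4 → Route 3.

Route 3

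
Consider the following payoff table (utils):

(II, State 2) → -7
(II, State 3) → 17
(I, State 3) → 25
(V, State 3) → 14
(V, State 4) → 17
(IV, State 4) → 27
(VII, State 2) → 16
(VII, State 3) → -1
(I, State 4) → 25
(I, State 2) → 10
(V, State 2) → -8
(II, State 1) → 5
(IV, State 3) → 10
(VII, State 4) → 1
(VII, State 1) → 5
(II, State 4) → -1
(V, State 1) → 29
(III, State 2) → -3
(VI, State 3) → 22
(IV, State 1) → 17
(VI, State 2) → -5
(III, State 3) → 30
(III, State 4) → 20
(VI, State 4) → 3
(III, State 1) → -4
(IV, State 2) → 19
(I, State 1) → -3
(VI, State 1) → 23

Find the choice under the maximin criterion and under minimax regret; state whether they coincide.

maximin → IV; minimax regret → IV (agree)

Row minima: I=-3, II=-7, III=-4, IV=10, V=-8, VI=-5, VII=-1
Best worst-case = 10 → IV.
Column bests: State 1=29, State 2=19, State 3=30, State 4=27.
I regrets: 32, 9, 5, 2 → max 32
II regrets: 24, 26, 13, 28 → max 28
III regrets: 33, 22, 0, 7 → max 33
IV regrets: 12, 0, 20, 0 → max 20
V regrets: 0, 27, 16, 10 → max 27
VI regrets: 6, 24, 8, 24 → max 24
VII regrets: 24, 3, 31, 26 → max 31
Smallest max regret = 20 → IV.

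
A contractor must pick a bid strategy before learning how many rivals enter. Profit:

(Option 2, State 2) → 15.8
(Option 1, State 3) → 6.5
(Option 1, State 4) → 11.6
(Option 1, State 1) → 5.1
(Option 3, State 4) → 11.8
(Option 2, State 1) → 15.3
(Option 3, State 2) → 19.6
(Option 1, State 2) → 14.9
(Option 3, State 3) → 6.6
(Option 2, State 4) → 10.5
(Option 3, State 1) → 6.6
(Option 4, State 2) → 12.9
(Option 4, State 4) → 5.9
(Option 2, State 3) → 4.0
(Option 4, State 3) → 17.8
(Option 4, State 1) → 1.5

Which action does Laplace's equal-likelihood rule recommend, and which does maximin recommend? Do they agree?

Row averages: Option 1=9.525, Option 2=11.4, Option 3=11.15, Option 4=9.525
Highest average = 11.4 → Option 2.
Row minima: Option 1=5.1, Option 2=4.0, Option 3=6.6, Option 4=1.5
Best worst-case = 6.6 → Option 3.

laplace → Option 2; maximin → Option 3 (disagree)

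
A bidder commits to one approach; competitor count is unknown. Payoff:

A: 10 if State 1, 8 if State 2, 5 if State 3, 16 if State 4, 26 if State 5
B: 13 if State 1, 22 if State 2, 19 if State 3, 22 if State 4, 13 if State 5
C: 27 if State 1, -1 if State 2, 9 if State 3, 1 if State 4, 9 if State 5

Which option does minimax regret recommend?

B

Column bests: State 1=27, State 2=22, State 3=19, State 4=22, State 5=26.
A regrets: 17, 14, 14, 6, 0 → max 17
B regrets: 14, 0, 0, 0, 13 → max 14
C regrets: 0, 23, 10, 21, 17 → max 23
Smallest max regret = 14 → B.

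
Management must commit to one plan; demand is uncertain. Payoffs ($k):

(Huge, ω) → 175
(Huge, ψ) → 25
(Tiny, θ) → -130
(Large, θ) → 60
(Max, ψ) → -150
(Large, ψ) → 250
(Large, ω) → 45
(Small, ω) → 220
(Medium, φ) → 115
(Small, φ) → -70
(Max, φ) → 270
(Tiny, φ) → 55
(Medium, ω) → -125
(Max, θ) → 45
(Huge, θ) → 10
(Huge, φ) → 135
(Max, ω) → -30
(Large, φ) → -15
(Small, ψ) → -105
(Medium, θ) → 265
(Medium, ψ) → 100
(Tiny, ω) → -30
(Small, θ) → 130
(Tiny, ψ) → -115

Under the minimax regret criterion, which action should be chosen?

Huge

Column bests: θ=265, φ=270, ψ=250, ω=220.
Tiny regrets: 395, 215, 365, 250 → max 395
Small regrets: 135, 340, 355, 0 → max 355
Medium regrets: 0, 155, 150, 345 → max 345
Large regrets: 205, 285, 0, 175 → max 285
Huge regrets: 255, 135, 225, 45 → max 255
Max regrets: 220, 0, 400, 250 → max 400
Smallest max regret = 255 → Huge.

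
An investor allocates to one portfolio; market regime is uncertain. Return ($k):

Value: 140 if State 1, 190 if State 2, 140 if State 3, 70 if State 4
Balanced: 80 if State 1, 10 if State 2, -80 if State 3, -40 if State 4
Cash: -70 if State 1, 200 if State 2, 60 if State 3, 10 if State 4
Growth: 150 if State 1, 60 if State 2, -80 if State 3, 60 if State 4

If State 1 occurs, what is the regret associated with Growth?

0

Best payoff under State 1 is 150.
Regret = 150 − 150 = 0.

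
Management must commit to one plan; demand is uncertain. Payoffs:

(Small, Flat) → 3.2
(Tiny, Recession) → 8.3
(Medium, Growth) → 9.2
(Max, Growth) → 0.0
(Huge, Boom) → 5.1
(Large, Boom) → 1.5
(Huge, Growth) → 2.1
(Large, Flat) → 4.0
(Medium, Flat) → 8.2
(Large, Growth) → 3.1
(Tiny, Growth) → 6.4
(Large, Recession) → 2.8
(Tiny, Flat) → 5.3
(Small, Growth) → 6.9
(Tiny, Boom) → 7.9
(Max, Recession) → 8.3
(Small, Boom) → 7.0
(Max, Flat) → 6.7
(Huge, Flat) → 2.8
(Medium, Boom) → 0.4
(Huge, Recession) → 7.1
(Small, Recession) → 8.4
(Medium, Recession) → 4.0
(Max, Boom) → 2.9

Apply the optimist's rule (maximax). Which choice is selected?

Row maxima: Tiny=8.3, Small=8.4, Medium=9.2, Large=4.0, Huge=7.1, Max=8.3
Best best-case = 9.2 → Medium.

Medium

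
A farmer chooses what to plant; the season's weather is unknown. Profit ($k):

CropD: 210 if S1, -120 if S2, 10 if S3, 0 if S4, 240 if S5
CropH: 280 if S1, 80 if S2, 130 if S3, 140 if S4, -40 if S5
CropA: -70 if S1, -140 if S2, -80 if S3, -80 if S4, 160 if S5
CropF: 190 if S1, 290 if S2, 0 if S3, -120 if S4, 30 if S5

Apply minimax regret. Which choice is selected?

Column bests: S1=280, S2=290, S3=130, S4=140, S5=240.
CropD regrets: 70, 410, 120, 140, 0 → max 410
CropH regrets: 0, 210, 0, 0, 280 → max 280
CropA regrets: 350, 430, 210, 220, 80 → max 430
CropF regrets: 90, 0, 130, 260, 210 → max 260
Smallest max regret = 260 → CropF.

CropF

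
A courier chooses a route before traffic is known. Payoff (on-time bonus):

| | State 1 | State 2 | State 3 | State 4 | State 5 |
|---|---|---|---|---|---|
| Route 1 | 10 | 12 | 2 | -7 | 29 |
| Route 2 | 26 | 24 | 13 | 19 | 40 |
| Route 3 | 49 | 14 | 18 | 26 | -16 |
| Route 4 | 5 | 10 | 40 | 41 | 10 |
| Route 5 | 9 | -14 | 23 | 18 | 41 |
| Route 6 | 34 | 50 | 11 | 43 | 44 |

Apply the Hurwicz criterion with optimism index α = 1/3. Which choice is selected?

Route 1: 1/3·29 + 2/3·(-7) = 5
Route 2: 1/3·40 + 2/3·13 = 22
Route 3: 1/3·49 + 2/3·(-16) = 17/3
Route 4: 1/3·41 + 2/3·5 = 17
Route 5: 1/3·41 + 2/3·(-14) = 13/3
Route 6: 1/3·50 + 2/3·11 = 24
Highest Hurwicz score = 24 → Route 6.

Route 6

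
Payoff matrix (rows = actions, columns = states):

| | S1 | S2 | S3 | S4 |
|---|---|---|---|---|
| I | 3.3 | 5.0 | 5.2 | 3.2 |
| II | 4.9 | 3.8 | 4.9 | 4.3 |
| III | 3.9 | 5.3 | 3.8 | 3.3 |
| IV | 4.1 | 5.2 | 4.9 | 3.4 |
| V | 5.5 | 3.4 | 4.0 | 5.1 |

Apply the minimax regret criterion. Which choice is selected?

Column bests: S1=5.5, S2=5.3, S3=5.2, S4=5.1.
I regrets: 2.2, 0.3, 0.0, 1.9 → max 2.2
II regrets: 0.6, 1.5, 0.3, 0.8 → max 1.5
III regrets: 1.6, 0.0, 1.4, 1.8 → max 1.8
IV regrets: 1.4, 0.1, 0.3, 1.7 → max 1.7
V regrets: 0.0, 1.9, 1.2, 0.0 → max 1.9
Smallest max regret = 1.5 → II.

II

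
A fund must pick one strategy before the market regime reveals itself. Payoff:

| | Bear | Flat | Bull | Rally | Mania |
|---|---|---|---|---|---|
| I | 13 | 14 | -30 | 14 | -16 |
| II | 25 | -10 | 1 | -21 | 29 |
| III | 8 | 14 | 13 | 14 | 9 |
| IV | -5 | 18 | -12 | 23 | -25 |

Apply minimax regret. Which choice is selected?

Column bests: Bear=25, Flat=18, Bull=13, Rally=23, Mania=29.
I regrets: 12, 4, 43, 9, 45 → max 45
II regrets: 0, 28, 12, 44, 0 → max 44
III regrets: 17, 4, 0, 9, 20 → max 20
IV regrets: 30, 0, 25, 0, 54 → max 54
Smallest max regret = 20 → III.

III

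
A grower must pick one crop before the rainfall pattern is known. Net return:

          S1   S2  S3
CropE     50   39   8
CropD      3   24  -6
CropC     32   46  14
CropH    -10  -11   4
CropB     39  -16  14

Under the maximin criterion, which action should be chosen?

Row minima: CropE=8, CropD=-6, CropC=14, CropH=-11, CropB=-16
Best worst-case = 14 → CropC.

CropC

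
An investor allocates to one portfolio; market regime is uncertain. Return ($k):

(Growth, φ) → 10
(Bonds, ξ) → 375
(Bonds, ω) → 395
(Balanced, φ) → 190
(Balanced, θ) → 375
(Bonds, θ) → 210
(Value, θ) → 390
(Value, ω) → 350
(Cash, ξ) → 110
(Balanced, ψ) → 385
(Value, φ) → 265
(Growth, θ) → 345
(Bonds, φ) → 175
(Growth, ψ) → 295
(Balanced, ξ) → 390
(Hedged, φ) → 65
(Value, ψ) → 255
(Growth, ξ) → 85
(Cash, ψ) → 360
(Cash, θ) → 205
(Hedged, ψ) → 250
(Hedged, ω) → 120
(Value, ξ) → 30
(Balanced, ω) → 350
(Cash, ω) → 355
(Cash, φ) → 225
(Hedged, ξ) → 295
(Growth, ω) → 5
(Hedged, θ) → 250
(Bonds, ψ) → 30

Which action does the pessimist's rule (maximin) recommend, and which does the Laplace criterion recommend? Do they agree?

maximin → Balanced; laplace → Balanced (agree)

Row minima: Value=30, Growth=5, Hedged=65, Cash=110, Bonds=30, Balanced=190
Best worst-case = 190 → Balanced.
Row averages: Value=258, Growth=148, Hedged=196, Cash=251, Bonds=237, Balanced=338
Highest average = 338 → Balanced.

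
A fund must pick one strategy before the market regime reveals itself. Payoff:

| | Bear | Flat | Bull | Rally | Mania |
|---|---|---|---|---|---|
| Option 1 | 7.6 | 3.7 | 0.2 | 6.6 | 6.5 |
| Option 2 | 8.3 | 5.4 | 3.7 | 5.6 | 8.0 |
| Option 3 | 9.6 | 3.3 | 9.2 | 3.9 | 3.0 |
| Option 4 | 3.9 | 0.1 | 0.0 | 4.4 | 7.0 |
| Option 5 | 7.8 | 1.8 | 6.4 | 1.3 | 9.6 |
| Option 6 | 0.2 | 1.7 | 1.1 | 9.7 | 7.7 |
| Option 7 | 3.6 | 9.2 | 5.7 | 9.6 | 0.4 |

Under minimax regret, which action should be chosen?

Column bests: Bear=9.6, Flat=9.2, Bull=9.2, Rally=9.7, Mania=9.6.
Option 1 regrets: 2.0, 5.5, 9.0, 3.1, 3.1 → max 9.0
Option 2 regrets: 1.3, 3.8, 5.5, 4.1, 1.6 → max 5.5
Option 3 regrets: 0.0, 5.9, 0.0, 5.8, 6.6 → max 6.6
Option 4 regrets: 5.7, 9.1, 9.2, 5.3, 2.6 → max 9.2
Option 5 regrets: 1.8, 7.4, 2.8, 8.4, 0.0 → max 8.4
Option 6 regrets: 9.4, 7.5, 8.1, 0.0, 1.9 → max 9.4
Option 7 regrets: 6.0, 0.0, 3.5, 0.1, 9.2 → max 9.2
Smallest max regret = 5.5 → Option 2.

Option 2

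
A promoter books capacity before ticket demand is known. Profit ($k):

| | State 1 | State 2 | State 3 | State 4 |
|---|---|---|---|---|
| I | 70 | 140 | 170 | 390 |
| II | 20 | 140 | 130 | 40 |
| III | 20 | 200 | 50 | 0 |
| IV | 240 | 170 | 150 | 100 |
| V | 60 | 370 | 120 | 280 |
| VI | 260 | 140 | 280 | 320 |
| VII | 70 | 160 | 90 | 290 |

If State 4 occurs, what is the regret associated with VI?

70

Best payoff under State 4 is 390.
Regret = 390 − 320 = 70.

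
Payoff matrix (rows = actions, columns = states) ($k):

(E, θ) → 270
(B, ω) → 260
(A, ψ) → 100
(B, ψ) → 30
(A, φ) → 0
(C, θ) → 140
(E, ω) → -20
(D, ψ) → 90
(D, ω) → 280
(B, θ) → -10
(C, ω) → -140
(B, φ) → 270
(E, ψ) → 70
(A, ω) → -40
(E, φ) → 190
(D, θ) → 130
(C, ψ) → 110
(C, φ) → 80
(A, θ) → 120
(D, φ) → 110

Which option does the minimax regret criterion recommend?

Column bests: θ=270, φ=270, ψ=110, ω=280.
A regrets: 150, 270, 10, 320 → max 320
B regrets: 280, 0, 80, 20 → max 280
C regrets: 130, 190, 0, 420 → max 420
D regrets: 140, 160, 20, 0 → max 160
E regrets: 0, 80, 40, 300 → max 300
Smallest max regret = 160 → D.

D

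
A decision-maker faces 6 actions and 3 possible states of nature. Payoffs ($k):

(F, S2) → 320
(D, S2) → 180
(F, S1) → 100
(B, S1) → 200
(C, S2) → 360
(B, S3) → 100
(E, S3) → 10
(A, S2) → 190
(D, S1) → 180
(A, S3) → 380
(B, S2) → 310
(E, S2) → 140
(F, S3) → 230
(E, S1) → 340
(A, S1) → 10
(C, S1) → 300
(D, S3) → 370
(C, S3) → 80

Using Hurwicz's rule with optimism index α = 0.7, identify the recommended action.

D

A: 0.7·380 + 0.3·10 = 269
B: 0.7·310 + 0.3·100 = 247
C: 0.7·360 + 0.3·80 = 276
D: 0.7·370 + 0.3·180 = 313
E: 0.7·340 + 0.3·10 = 241
F: 0.7·320 + 0.3·100 = 254
Highest Hurwicz score = 313 → D.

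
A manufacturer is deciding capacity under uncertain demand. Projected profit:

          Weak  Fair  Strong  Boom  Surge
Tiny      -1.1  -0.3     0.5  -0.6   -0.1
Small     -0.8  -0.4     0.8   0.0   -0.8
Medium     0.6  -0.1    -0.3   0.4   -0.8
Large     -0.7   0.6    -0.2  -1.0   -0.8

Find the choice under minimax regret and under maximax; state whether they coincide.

minimax regret → Medium; maximax → Small (disagree)

Column bests: Weak=0.6, Fair=0.6, Strong=0.8, Boom=0.4, Surge=-0.1.
Tiny regrets: 1.7, 0.9, 0.3, 1.0, 0.0 → max 1.7
Small regrets: 1.4, 1.0, 0.0, 0.4, 0.7 → max 1.4
Medium regrets: 0.0, 0.7, 1.1, 0.0, 0.7 → max 1.1
Large regrets: 1.3, 0.0, 1.0, 1.4, 0.7 → max 1.4
Smallest max regret = 1.1 → Medium.
Row maxima: Tiny=0.5, Small=0.8, Medium=0.6, Large=0.6
Best best-case = 0.8 → Small.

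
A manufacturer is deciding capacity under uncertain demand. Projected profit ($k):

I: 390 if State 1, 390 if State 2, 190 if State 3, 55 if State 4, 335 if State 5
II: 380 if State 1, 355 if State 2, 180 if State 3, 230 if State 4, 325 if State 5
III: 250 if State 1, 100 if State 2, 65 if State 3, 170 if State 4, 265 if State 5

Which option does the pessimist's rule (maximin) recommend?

II

Row minima: I=55, II=180, III=65
Best worst-case = 180 → II.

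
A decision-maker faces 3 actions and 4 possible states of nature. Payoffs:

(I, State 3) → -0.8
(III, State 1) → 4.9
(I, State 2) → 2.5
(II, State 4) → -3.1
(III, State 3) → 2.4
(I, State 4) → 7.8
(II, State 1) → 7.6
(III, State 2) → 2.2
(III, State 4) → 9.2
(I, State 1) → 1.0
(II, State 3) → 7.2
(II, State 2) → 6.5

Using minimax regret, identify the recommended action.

III

Column bests: State 1=7.6, State 2=6.5, State 3=7.2, State 4=9.2.
I regrets: 6.6, 4.0, 8.0, 1.4 → max 8.0
II regrets: 0.0, 0.0, 0.0, 12.3 → max 12.3
III regrets: 2.7, 4.3, 4.8, 0.0 → max 4.8
Smallest max regret = 4.8 → III.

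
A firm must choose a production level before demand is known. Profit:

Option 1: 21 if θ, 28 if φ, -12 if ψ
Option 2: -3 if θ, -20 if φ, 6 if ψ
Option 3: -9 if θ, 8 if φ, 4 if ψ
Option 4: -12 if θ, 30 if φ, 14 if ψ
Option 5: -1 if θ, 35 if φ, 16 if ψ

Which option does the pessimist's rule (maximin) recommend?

Option 5

Row minima: Option 1=-12, Option 2=-20, Option 3=-9, Option 4=-12, Option 5=-1
Best worst-case = -1 → Option 5.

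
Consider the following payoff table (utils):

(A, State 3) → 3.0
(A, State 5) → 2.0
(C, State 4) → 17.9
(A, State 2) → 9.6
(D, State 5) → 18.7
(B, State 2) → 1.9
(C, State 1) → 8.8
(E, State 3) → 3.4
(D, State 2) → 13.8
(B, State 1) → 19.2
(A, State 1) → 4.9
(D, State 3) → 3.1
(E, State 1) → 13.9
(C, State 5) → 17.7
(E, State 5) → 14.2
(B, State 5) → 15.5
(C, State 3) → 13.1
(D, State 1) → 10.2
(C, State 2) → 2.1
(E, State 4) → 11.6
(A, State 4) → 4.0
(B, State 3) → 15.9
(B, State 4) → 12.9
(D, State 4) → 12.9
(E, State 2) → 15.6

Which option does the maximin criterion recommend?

Row minima: A=2.0, B=1.9, C=2.1, D=3.1, E=3.4
Best worst-case = 3.4 → E.

E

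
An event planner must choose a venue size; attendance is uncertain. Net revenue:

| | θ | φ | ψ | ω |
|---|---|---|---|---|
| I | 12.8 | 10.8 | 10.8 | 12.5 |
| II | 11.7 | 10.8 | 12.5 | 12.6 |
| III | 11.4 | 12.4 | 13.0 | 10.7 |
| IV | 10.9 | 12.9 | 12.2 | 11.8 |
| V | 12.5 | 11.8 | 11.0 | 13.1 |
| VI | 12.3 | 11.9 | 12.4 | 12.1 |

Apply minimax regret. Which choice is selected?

VI

Column bests: θ=12.8, φ=12.9, ψ=13.0, ω=13.1.
I regrets: 0.0, 2.1, 2.2, 0.6 → max 2.2
II regrets: 1.1, 2.1, 0.5, 0.5 → max 2.1
III regrets: 1.4, 0.5, 0.0, 2.4 → max 2.4
IV regrets: 1.9, 0.0, 0.8, 1.3 → max 1.9
V regrets: 0.3, 1.1, 2.0, 0.0 → max 2.0
VI regrets: 0.5, 1.0, 0.6, 1.0 → max 1.0
Smallest max regret = 1.0 → VI.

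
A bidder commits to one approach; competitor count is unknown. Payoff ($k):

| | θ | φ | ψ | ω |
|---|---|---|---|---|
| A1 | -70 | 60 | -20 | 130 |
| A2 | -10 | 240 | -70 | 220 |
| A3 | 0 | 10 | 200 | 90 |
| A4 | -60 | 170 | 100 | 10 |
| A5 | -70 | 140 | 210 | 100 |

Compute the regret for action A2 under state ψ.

280

Best payoff under ψ is 210.
Regret = 210 − (-70) = 280.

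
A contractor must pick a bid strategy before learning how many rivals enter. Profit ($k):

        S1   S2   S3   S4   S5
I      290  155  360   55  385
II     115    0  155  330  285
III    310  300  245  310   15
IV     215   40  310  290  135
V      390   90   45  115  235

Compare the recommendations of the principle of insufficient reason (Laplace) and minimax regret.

Row averages: I=249, II=177, III=236, IV=198, V=175
Highest average = 249 → I.
Column bests: S1=390, S2=300, S3=360, S4=330, S5=385.
I regrets: 100, 145, 0, 275, 0 → max 275
II regrets: 275, 300, 205, 0, 100 → max 300
III regrets: 80, 0, 115, 20, 370 → max 370
IV regrets: 175, 260, 50, 40, 250 → max 260
V regrets: 0, 210, 315, 215, 150 → max 315
Smallest max regret = 260 → IV.

laplace → I; minimax regret → IV (disagree)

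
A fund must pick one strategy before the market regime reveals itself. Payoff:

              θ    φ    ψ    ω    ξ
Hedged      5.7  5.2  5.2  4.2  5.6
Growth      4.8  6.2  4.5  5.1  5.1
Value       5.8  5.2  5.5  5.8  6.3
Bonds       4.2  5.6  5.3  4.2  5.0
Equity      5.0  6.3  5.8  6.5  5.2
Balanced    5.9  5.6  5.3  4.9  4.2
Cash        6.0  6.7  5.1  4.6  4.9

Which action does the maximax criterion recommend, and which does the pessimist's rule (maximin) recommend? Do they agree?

maximax → Cash; maximin → Value (disagree)

Row maxima: Hedged=5.7, Growth=6.2, Value=6.3, Bonds=5.6, Equity=6.5, Balanced=5.9, Cash=6.7
Best best-case = 6.7 → Cash.
Row minima: Hedged=4.2, Growth=4.5, Value=5.2, Bonds=4.2, Equity=5.0, Balanced=4.2, Cash=4.6
Best worst-case = 5.2 → Value.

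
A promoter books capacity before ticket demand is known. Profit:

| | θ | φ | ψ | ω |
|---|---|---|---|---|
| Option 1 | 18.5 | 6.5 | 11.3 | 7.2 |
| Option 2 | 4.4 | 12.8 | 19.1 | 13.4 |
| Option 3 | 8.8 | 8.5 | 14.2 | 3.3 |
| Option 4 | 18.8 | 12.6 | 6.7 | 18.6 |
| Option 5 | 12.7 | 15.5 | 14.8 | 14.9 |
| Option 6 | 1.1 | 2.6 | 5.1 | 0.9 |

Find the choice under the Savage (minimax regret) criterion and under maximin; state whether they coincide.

Column bests: θ=18.8, φ=15.5, ψ=19.1, ω=18.6.
Option 1 regrets: 0.3, 9.0, 7.8, 11.4 → max 11.4
Option 2 regrets: 14.4, 2.7, 0.0, 5.2 → max 14.4
Option 3 regrets: 10.0, 7.0, 4.9, 15.3 → max 15.3
Option 4 regrets: 0.0, 2.9, 12.4, 0.0 → max 12.4
Option 5 regrets: 6.1, 0.0, 4.3, 3.7 → max 6.1
Option 6 regrets: 17.7, 12.9, 14.0, 17.7 → max 17.7
Smallest max regret = 6.1 → Option 5.
Row minima: Option 1=6.5, Option 2=4.4, Option 3=3.3, Option 4=6.7, Option 5=12.7, Option 6=0.9
Best worst-case = 12.7 → Option 5.

minimax regret → Option 5; maximin → Option 5 (agree)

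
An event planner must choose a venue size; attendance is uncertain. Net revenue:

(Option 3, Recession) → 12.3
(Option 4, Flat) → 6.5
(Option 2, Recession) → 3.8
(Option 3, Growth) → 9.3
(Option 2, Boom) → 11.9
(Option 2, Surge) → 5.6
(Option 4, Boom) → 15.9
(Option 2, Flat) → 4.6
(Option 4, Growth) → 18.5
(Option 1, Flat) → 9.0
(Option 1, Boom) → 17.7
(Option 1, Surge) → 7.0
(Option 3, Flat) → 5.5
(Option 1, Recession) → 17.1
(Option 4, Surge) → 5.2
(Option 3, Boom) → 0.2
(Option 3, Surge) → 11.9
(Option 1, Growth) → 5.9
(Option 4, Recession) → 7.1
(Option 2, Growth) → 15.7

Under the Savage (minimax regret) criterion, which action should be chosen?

Option 4

Column bests: Recession=17.1, Flat=9.0, Growth=18.5, Boom=17.7, Surge=11.9.
Option 1 regrets: 0.0, 0.0, 12.6, 0.0, 4.9 → max 12.6
Option 2 regrets: 13.3, 4.4, 2.8, 5.8, 6.3 → max 13.3
Option 3 regrets: 4.8, 3.5, 9.2, 17.5, 0.0 → max 17.5
Option 4 regrets: 10.0, 2.5, 0.0, 1.8, 6.7 → max 10.0
Smallest max regret = 10.0 → Option 4.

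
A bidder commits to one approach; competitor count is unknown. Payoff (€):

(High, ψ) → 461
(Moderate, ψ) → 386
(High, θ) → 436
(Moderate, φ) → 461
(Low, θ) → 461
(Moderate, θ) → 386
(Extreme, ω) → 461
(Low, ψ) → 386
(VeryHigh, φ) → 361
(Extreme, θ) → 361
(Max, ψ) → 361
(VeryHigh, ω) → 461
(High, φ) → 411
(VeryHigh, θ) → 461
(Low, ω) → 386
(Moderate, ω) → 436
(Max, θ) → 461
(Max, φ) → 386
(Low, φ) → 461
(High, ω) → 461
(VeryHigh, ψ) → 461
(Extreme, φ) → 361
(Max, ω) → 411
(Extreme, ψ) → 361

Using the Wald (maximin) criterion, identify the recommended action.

High

Row minima: Low=386, Moderate=386, High=411, VeryHigh=361, Extreme=361, Max=361
Best worst-case = 411 → High.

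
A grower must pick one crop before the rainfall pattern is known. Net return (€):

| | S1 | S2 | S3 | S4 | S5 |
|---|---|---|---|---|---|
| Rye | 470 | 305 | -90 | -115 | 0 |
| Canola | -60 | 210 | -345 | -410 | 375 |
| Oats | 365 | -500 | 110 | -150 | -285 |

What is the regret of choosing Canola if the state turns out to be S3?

Best payoff under S3 is 110.
Regret = 110 − (-345) = 455.

455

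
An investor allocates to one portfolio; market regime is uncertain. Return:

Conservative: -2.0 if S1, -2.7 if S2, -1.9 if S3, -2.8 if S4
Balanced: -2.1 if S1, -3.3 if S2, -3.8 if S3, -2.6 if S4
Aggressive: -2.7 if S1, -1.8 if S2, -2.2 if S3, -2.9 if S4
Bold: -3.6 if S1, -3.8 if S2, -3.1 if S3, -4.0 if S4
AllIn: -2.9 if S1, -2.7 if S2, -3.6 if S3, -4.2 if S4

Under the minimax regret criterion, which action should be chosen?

Aggressive

Column bests: S1=-2.0, S2=-1.8, S3=-1.9, S4=-2.6.
Conservative regrets: 0.0, 0.9, 0.0, 0.2 → max 0.9
Balanced regrets: 0.1, 1.5, 1.9, 0.0 → max 1.9
Aggressive regrets: 0.7, 0.0, 0.3, 0.3 → max 0.7
Bold regrets: 1.6, 2.0, 1.2, 1.4 → max 2.0
AllIn regrets: 0.9, 0.9, 1.7, 1.6 → max 1.7
Smallest max regret = 0.7 → Aggressive.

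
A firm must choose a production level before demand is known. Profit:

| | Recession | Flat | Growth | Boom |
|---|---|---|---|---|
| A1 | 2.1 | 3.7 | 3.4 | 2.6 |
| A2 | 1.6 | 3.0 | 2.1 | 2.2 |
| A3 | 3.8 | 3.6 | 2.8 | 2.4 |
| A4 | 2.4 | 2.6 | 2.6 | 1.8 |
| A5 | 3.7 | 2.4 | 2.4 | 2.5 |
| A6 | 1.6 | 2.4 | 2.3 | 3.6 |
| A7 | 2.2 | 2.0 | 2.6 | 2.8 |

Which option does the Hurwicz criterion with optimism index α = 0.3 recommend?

A1: 0.3·3.7 + 0.7·2.1 = 2.58
A2: 0.3·3.0 + 0.7·1.6 = 2.02
A3: 0.3·3.8 + 0.7·2.4 = 2.82
A4: 0.3·2.6 + 0.7·1.8 = 2.04
A5: 0.3·3.7 + 0.7·2.4 = 2.79
A6: 0.3·3.6 + 0.7·1.6 = 2.2
A7: 0.3·2.8 + 0.7·2.0 = 2.24
Highest Hurwicz score = 2.82 → A3.

A3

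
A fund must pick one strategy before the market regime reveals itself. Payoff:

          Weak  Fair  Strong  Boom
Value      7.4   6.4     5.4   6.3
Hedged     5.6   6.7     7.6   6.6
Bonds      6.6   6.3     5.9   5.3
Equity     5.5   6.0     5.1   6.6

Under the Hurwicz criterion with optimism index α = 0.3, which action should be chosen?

Value: 0.3·7.4 + 0.7·5.4 = 6
Hedged: 0.3·7.6 + 0.7·5.6 = 6.2
Bonds: 0.3·6.6 + 0.7·5.3 = 5.69
Equity: 0.3·6.6 + 0.7·5.1 = 5.55
Highest Hurwicz score = 6.2 → Hedged.

Hedged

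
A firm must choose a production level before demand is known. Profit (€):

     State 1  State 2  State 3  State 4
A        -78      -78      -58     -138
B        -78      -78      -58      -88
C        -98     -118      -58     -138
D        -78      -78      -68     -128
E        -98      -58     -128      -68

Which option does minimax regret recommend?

Column bests: State 1=-78, State 2=-58, State 3=-58, State 4=-68.
A regrets: 0, 20, 0, 70 → max 70
B regrets: 0, 20, 0, 20 → max 20
C regrets: 20, 60, 0, 70 → max 70
D regrets: 0, 20, 10, 60 → max 60
E regrets: 20, 0, 70, 0 → max 70
Smallest max regret = 20 → B.

B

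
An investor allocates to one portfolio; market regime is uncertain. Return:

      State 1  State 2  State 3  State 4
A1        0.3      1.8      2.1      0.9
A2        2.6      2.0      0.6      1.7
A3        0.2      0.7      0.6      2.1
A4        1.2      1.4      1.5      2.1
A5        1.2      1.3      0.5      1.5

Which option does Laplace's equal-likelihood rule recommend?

Row averages: A1=1.275, A2=1.725, A3=0.9, A4=1.55, A5=1.125
Highest average = 1.725 → A2.

A2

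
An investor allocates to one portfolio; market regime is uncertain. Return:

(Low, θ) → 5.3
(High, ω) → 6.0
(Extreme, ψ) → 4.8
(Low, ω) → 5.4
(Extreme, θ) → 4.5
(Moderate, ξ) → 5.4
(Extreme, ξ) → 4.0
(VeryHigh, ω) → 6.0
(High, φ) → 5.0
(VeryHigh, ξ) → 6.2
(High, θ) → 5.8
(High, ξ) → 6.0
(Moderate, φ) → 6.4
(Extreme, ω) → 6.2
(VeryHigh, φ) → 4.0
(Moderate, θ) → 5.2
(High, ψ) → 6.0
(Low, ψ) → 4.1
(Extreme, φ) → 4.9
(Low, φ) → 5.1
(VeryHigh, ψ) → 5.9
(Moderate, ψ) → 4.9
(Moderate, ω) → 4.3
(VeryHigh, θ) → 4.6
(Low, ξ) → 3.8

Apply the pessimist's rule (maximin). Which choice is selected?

High

Row minima: Low=3.8, Moderate=4.3, High=5.0, VeryHigh=4.0, Extreme=4.0
Best worst-case = 5.0 → High.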